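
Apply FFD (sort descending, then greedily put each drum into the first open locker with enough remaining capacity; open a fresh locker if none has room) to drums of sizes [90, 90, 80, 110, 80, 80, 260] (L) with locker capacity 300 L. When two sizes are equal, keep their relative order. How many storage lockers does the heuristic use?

3

Sorted descending: 260, 110, 90, 90, 80, 80, 80.
  260 → locker 1 (new)  [load 260/300]
  110 → locker 2 (new)  [load 110/300]
  90 → locker 2  [load 200/300]
  90 → locker 2  [load 290/300]
  80 → locker 3 (new)  [load 80/300]
  80 → locker 3  [load 160/300]
  80 → locker 3  [load 240/300]
3 storage lockers opened.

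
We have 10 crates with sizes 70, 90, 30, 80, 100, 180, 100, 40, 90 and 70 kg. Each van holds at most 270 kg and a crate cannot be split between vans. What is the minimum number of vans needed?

Total = 180 + 100 + 100 + 90 + 90 + 80 + 70 + 70 + 40 + 30 = 850 kg.
Lower bound: ⌈850/270⌉ = 4 vans.
A packing using 4 vans:
  van 1: 180 + 90 = 270
  van 2: 100 + 100 + 70 = 270
  van 3: 90 + 80 + 70 + 30 = 270
  van 4: 40 = 40
This matches the lower bound, so 4 is optimal.

4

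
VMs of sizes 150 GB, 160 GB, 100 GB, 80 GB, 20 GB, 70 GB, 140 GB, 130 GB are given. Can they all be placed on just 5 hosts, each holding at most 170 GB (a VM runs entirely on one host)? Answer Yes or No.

No

Total = 850 GB; ⌈850/170⌉ = 5.
The bound of 5 does not rule out 5, but exhaustive search shows no assignment into 5 hosts of capacity 170 GB exists — the minimum is 6.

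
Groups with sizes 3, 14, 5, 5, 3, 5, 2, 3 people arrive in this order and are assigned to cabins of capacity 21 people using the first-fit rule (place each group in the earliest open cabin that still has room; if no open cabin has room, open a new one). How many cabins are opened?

2

  3 → cabin 1 (new)  [load 3/21]
  14 → cabin 1  [load 17/21]
  5 → cabin 2 (new)  [load 5/21]
  5 → cabin 2  [load 10/21]
  3 → cabin 1  [load 20/21]
  5 → cabin 2  [load 15/21]
  2 → cabin 2  [load 17/21]
  3 → cabin 2  [load 20/21]
2 cabins opened.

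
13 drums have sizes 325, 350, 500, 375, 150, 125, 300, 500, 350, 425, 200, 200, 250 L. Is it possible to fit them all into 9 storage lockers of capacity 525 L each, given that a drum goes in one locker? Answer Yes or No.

A valid assignment using 9 storage lockers:
  locker 1: 500 = 500
  locker 2: 500 = 500
  locker 3: 425 = 425
  locker 4: 375 + 150 = 525
  locker 5: 350 + 125 = 475
  locker 6: 350 = 350
  locker 7: 325 + 200 = 525
  locker 8: 300 + 200 = 500
  locker 9: 250 = 250
Every load is within 525 L, so 9 storage lockers suffice.

Yes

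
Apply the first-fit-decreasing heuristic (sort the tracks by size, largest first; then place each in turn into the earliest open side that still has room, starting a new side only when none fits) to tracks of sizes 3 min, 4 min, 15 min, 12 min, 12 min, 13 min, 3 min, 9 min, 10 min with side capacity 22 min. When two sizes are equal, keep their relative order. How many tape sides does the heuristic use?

4

Sorted descending: 15, 13, 12, 12, 10, 9, 4, 3, 3.
  15 → side 1 (new)  [load 15/22]
  13 → side 2 (new)  [load 13/22]
  12 → side 3 (new)  [load 12/22]
  12 → side 4 (new)  [load 12/22]
  10 → side 3  [load 22/22]
  9 → side 2  [load 22/22]
  4 → side 1  [load 19/22]
  3 → side 1  [load 22/22]
  3 → side 4  [load 15/22]
4 tape sides opened.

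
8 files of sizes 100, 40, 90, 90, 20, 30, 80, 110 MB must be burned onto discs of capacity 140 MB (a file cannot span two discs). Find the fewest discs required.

Total = 110 + 100 + 90 + 90 + 80 + 40 + 30 + 20 = 560 MB.
Lower bound: ⌈560/140⌉ = 4 discs.
Also, 5 files each exceed 70 MB, and no two of those can share a disc, so at least 5 discs are needed.
A packing using 5 discs:
  disc 1: 110 + 30 = 140
  disc 2: 100 + 40 = 140
  disc 3: 90 + 20 = 110
  disc 4: 90 = 90
  disc 5: 80 = 80
This matches the lower bound, so 5 is optimal.

5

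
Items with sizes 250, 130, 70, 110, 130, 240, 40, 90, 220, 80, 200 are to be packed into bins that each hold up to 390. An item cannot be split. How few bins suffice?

5

Total = 250 + 240 + 220 + 200 + 130 + 130 + 110 + 90 + 80 + 70 + 40 = 1560.
Lower bound: ⌈1560/390⌉ = 4 bins.
A packing using 5 bins:
  bin 1: 250 + 130 = 380
  bin 2: 240 + 130 = 370
  bin 3: 220 + 110 + 40 = 370
  bin 4: 200 + 90 + 80 = 370
  bin 5: 70 = 70
No arrangement into 4 bins stays within capacity, so 5 is optimal.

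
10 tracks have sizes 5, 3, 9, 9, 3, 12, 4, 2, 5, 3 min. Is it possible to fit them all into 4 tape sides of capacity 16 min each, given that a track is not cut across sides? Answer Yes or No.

Yes

A valid assignment using 4 tape sides:
  side 1: 12 + 4 = 16
  side 2: 9 + 5 + 2 = 16
  side 3: 9 + 5 = 14
  side 4: 3 + 3 + 3 = 9
Every load is within 16 min, so 4 tape sides suffice.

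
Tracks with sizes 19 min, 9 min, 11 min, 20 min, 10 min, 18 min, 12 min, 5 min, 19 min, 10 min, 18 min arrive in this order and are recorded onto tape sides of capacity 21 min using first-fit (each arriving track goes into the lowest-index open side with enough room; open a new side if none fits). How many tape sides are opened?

9

  19 → side 1 (new)  [load 19/21]
  9 → side 2 (new)  [load 9/21]
  11 → side 2  [load 20/21]
  20 → side 3 (new)  [load 20/21]
  10 → side 4 (new)  [load 10/21]
  18 → side 5 (new)  [load 18/21]
  12 → side 6 (new)  [load 12/21]
  5 → side 4  [load 15/21]
  19 → side 7 (new)  [load 19/21]
  10 → side 8 (new)  [load 10/21]
  18 → side 9 (new)  [load 18/21]
9 tape sides opened.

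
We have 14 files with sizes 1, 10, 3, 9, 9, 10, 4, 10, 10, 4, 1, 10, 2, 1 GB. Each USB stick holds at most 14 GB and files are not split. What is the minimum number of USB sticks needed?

Total = 10 + 10 + 10 + 10 + 10 + 9 + 9 + 4 + 4 + 3 + 2 + 1 + 1 + 1 = 84 GB.
Lower bound: ⌈84/14⌉ = 6 USB sticks.
Also, 7 files each exceed 7 GB, and no two of those can share a USB stick, so at least 7 USB sticks are needed.
A packing using 7 USB sticks:
  USB stick 1: 10 + 4 = 14
  USB stick 2: 10 + 4 = 14
  USB stick 3: 10 + 3 + 1 = 14
  USB stick 4: 10 + 2 + 1 + 1 = 14
  USB stick 5: 10 = 10
  USB stick 6: 9 = 9
  USB stick 7: 9 = 9
This matches the lower bound, so 7 is optimal.

7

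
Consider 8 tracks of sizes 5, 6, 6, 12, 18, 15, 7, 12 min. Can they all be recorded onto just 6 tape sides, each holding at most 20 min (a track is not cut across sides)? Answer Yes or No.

A valid assignment using 5 tape sides:
  side 1: 18 = 18
  side 2: 15 + 5 = 20
  side 3: 12 + 7 = 19
  side 4: 12 + 6 = 18
  side 5: 6 = 6
That uses only 5 ≤ 6, so 6 tape sides are enough.

Yes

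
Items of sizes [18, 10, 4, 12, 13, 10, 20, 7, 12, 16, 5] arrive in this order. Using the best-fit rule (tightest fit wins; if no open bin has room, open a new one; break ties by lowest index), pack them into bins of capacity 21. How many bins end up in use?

  18 → bin 1 (new)  [load 18/21]
  10 → bin 2 (new)  [load 10/21]
  4 → bin 2  [load 14/21]
  12 → bin 3 (new)  [load 12/21]
  13 → bin 4 (new)  [load 13/21]
  10 → bin 5 (new)  [load 10/21]
  20 → bin 6 (new)  [load 20/21]
  7 → bin 2  [load 21/21]
  12 → bin 7 (new)  [load 12/21]
  16 → bin 8 (new)  [load 16/21]
  5 → bin 8  [load 21/21]
8 bins opened.

8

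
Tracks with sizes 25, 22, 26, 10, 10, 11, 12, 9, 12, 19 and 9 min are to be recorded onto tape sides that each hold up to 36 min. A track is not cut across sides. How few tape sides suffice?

Total = 26 + 25 + 22 + 19 + 12 + 12 + 11 + 10 + 10 + 9 + 9 = 165 min.
Lower bound: ⌈165/36⌉ = 5 tape sides.
A packing using 5 tape sides:
  side 1: 26 + 10 = 36
  side 2: 25 + 11 = 36
  side 3: 22 + 12 = 34
  side 4: 19 + 12 = 31
  side 5: 10 + 9 + 9 = 28
This matches the lower bound, so 5 is optimal.

5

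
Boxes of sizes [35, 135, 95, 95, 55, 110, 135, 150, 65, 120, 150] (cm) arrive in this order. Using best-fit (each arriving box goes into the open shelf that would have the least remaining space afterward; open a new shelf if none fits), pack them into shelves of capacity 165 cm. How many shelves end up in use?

9

  35 → shelf 1 (new)  [load 35/165]
  135 → shelf 2 (new)  [load 135/165]
  95 → shelf 1  [load 130/165]
  95 → shelf 3 (new)  [load 95/165]
  55 → shelf 3  [load 150/165]
  110 → shelf 4 (new)  [load 110/165]
  135 → shelf 5 (new)  [load 135/165]
  150 → shelf 6 (new)  [load 150/165]
  65 → shelf 7 (new)  [load 65/165]
  120 → shelf 8 (new)  [load 120/165]
  150 → shelf 9 (new)  [load 150/165]
9 shelves opened.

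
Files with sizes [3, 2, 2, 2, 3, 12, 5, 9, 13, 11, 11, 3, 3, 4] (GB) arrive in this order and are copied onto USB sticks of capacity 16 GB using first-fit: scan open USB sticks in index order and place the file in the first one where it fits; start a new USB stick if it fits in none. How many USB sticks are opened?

6

  3 → USB stick 1 (new)  [load 3/16]
  2 → USB stick 1  [load 5/16]
  2 → USB stick 1  [load 7/16]
  2 → USB stick 1  [load 9/16]
  3 → USB stick 1  [load 12/16]
  12 → USB stick 2 (new)  [load 12/16]
  5 → USB stick 3 (new)  [load 5/16]
  9 → USB stick 3  [load 14/16]
  13 → USB stick 4 (new)  [load 13/16]
  11 → USB stick 5 (new)  [load 11/16]
  11 → USB stick 6 (new)  [load 11/16]
  3 → USB stick 1  [load 15/16]
  3 → USB stick 2  [load 15/16]
  4 → USB stick 5  [load 15/16]
6 USB sticks opened.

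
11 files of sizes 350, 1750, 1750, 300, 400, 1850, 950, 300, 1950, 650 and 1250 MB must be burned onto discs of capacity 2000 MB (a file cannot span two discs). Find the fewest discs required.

7

Total = 1950 + 1850 + 1750 + 1750 + 1250 + 950 + 650 + 400 + 350 + 300 + 300 = 11500 MB.
Lower bound: ⌈11500/2000⌉ = 6 discs.
A packing using 7 discs:
  disc 1: 1950 = 1950
  disc 2: 1850 = 1850
  disc 3: 1750 = 1750
  disc 4: 1750 = 1750
  disc 5: 1250 + 650 = 1900
  disc 6: 950 + 400 + 350 + 300 = 2000
  disc 7: 300 = 300
No arrangement into 6 discs stays within capacity, so 7 is optimal.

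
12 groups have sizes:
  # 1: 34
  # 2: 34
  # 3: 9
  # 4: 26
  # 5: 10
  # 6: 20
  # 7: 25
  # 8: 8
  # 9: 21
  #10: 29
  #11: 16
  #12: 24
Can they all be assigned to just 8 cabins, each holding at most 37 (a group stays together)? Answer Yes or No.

A valid assignment using 8 cabins:
  cabin 1: 34 = 34
  cabin 2: 34 = 34
  cabin 3: 29 + 8 = 37
  cabin 4: 26 + 10 = 36
  cabin 5: 25 + 9 = 34
  cabin 6: 24 = 24
  cabin 7: 21 + 16 = 37
  cabin 8: 20 = 20
Every load is within 37, so 8 cabins suffice.

Yes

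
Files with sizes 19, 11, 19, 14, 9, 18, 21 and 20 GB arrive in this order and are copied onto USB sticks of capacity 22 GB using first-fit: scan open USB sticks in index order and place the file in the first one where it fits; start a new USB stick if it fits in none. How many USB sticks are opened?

  19 → USB stick 1 (new)  [load 19/22]
  11 → USB stick 2 (new)  [load 11/22]
  19 → USB stick 3 (new)  [load 19/22]
  14 → USB stick 4 (new)  [load 14/22]
  9 → USB stick 2  [load 20/22]
  18 → USB stick 5 (new)  [load 18/22]
  21 → USB stick 6 (new)  [load 21/22]
  20 → USB stick 7 (new)  [load 20/22]
7 USB sticks opened.

7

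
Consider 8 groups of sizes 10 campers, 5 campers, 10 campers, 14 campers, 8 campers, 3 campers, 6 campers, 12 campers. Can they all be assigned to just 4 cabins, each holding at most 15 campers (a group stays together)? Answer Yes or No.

Total = 68 campers; ⌈68/15⌉ = 5.
At least 5 cabins are required, but only 4 are allowed.

No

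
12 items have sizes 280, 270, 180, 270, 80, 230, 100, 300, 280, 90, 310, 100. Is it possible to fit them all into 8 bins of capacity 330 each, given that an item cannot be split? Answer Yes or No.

Total = 2490; ⌈2490/330⌉ = 8.
The bound of 8 does not rule out 8, but exhaustive search shows no assignment into 8 bins of capacity 330 exists — the minimum is 9.

No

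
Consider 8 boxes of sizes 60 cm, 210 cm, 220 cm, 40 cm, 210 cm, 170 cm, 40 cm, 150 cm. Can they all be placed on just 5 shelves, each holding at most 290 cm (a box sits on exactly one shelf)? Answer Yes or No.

A valid assignment using 5 shelves:
  shelf 1: 220 + 60 = 280
  shelf 2: 210 + 40 + 40 = 290
  shelf 3: 210 = 210
  shelf 4: 170 = 170
  shelf 5: 150 = 150
Every load is within 290 cm, so 5 shelves suffice.

Yes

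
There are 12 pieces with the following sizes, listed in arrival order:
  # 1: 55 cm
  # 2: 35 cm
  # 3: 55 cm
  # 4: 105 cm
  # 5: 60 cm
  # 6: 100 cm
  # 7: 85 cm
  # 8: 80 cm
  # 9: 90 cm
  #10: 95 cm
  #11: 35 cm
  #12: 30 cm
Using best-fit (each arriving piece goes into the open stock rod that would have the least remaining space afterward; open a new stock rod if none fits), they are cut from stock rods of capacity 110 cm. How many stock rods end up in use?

9

  55 → stock rod 1 (new)  [load 55/110]
  35 → stock rod 1  [load 90/110]
  55 → stock rod 2 (new)  [load 55/110]
  105 → stock rod 3 (new)  [load 105/110]
  60 → stock rod 4 (new)  [load 60/110]
  100 → stock rod 5 (new)  [load 100/110]
  85 → stock rod 6 (new)  [load 85/110]
  80 → stock rod 7 (new)  [load 80/110]
  90 → stock rod 8 (new)  [load 90/110]
  95 → stock rod 9 (new)  [load 95/110]
  35 → stock rod 4  [load 95/110]
  30 → stock rod 7  [load 110/110]
9 stock rods opened.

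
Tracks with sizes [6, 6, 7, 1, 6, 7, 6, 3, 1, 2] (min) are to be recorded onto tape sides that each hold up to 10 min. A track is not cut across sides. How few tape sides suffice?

Total = 7 + 7 + 6 + 6 + 6 + 6 + 3 + 2 + 1 + 1 = 45 min.
Lower bound: ⌈45/10⌉ = 5 tape sides.
Also, 6 tracks each exceed 5 min, and no two of those can share a side, so at least 6 tape sides are needed.
A packing using 6 tape sides:
  side 1: 7 + 3 = 10
  side 2: 7 + 2 + 1 = 10
  side 3: 6 + 1 = 7
  side 4: 6 = 6
  side 5: 6 = 6
  side 6: 6 = 6
This matches the lower bound, so 6 is optimal.

6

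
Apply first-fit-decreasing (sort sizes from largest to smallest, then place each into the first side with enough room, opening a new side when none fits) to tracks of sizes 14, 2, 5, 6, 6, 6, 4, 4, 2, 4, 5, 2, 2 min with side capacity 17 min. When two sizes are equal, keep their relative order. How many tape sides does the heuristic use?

Sorted descending: 14, 6, 6, 6, 5, 5, 4, 4, 4, 2, 2, 2, 2.
  14 → side 1 (new)  [load 14/17]
  6 → side 2 (new)  [load 6/17]
  6 → side 2  [load 12/17]
  6 → side 3 (new)  [load 6/17]
  5 → side 2  [load 17/17]
  5 → side 3  [load 11/17]
  4 → side 3  [load 15/17]
  4 → side 4 (new)  [load 4/17]
  4 → side 4  [load 8/17]
  2 → side 1  [load 16/17]
  2 → side 3  [load 17/17]
  2 → side 4  [load 10/17]
  2 → side 4  [load 12/17]
4 tape sides opened.

4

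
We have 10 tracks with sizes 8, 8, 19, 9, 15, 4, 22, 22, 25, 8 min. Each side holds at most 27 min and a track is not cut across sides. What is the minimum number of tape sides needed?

Total = 25 + 22 + 22 + 19 + 15 + 9 + 8 + 8 + 8 + 4 = 140 min.
Lower bound: ⌈140/27⌉ = 6 tape sides.
A packing using 6 tape sides:
  side 1: 25 = 25
  side 2: 22 + 4 = 26
  side 3: 22 = 22
  side 4: 19 + 8 = 27
  side 5: 15 + 9 = 24
  side 6: 8 + 8 = 16
This matches the lower bound, so 6 is optimal.

6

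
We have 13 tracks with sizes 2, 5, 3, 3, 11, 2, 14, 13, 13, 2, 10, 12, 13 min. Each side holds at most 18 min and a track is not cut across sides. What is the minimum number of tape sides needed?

7

Total = 14 + 13 + 13 + 13 + 12 + 11 + 10 + 5 + 3 + 3 + 2 + 2 + 2 = 103 min.
Lower bound: ⌈103/18⌉ = 6 tape sides.
Also, 7 tracks each exceed 9 min, and no two of those can share a side, so at least 7 tape sides are needed.
A packing using 7 tape sides:
  side 1: 14 + 3 = 17
  side 2: 13 + 5 = 18
  side 3: 13 + 3 + 2 = 18
  side 4: 13 + 2 + 2 = 17
  side 5: 12 = 12
  side 6: 11 = 11
  side 7: 10 = 10
This matches the lower bound, so 7 is optimal.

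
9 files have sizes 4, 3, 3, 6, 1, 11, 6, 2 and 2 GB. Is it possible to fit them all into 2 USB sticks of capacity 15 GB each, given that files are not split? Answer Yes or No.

Total = 38 GB; ⌈38/15⌉ = 3.
At least 3 USB sticks are required, but only 2 are allowed.

No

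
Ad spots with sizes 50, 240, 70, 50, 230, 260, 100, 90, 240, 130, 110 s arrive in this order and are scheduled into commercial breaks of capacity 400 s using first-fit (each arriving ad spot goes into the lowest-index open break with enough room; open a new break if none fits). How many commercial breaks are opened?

5

  50 → break 1 (new)  [load 50/400]
  240 → break 1  [load 290/400]
  70 → break 1  [load 360/400]
  50 → break 2 (new)  [load 50/400]
  230 → break 2  [load 280/400]
  260 → break 3 (new)  [load 260/400]
  100 → break 2  [load 380/400]
  90 → break 3  [load 350/400]
  240 → break 4 (new)  [load 240/400]
  130 → break 4  [load 370/400]
  110 → break 5 (new)  [load 110/400]
5 commercial breaks opened.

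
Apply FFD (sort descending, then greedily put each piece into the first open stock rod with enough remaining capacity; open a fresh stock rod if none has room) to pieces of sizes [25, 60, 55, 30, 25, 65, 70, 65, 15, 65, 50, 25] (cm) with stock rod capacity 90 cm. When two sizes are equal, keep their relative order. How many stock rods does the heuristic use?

7

Sorted descending: 70, 65, 65, 65, 60, 55, 50, 30, 25, 25, 25, 15.
  70 → stock rod 1 (new)  [load 70/90]
  65 → stock rod 2 (new)  [load 65/90]
  65 → stock rod 3 (new)  [load 65/90]
  65 → stock rod 4 (new)  [load 65/90]
  60 → stock rod 5 (new)  [load 60/90]
  55 → stock rod 6 (new)  [load 55/90]
  50 → stock rod 7 (new)  [load 50/90]
  30 → stock rod 5  [load 90/90]
  25 → stock rod 2  [load 90/90]
  25 → stock rod 3  [load 90/90]
  25 → stock rod 4  [load 90/90]
  15 → stock rod 1  [load 85/90]
7 stock rods opened.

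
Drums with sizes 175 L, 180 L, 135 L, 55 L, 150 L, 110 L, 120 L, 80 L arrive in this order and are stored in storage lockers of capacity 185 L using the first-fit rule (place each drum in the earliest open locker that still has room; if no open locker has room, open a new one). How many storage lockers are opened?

7

  175 → locker 1 (new)  [load 175/185]
  180 → locker 2 (new)  [load 180/185]
  135 → locker 3 (new)  [load 135/185]
  55 → locker 4 (new)  [load 55/185]
  150 → locker 5 (new)  [load 150/185]
  110 → locker 4  [load 165/185]
  120 → locker 6 (new)  [load 120/185]
  80 → locker 7 (new)  [load 80/185]
7 storage lockers opened.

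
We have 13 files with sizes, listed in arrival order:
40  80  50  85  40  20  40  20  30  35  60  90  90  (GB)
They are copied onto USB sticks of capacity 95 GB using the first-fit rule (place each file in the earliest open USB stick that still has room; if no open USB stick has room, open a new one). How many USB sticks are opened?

  40 → USB stick 1 (new)  [load 40/95]
  80 → USB stick 2 (new)  [load 80/95]
  50 → USB stick 1  [load 90/95]
  85 → USB stick 3 (new)  [load 85/95]
  40 → USB stick 4 (new)  [load 40/95]
  20 → USB stick 4  [load 60/95]
  40 → USB stick 5 (new)  [load 40/95]
  20 → USB stick 4  [load 80/95]
  30 → USB stick 5  [load 70/95]
  35 → USB stick 6 (new)  [load 35/95]
  60 → USB stick 6  [load 95/95]
  90 → USB stick 7 (new)  [load 90/95]
  90 → USB stick 8 (new)  [load 90/95]
8 USB sticks opened.

8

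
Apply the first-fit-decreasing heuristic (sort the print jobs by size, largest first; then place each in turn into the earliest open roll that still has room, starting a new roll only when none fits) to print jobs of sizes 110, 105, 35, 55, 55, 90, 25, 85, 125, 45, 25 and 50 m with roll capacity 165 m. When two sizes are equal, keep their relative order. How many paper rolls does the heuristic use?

Sorted descending: 125, 110, 105, 90, 85, 55, 55, 50, 45, 35, 25, 25.
  125 → roll 1 (new)  [load 125/165]
  110 → roll 2 (new)  [load 110/165]
  105 → roll 3 (new)  [load 105/165]
  90 → roll 4 (new)  [load 90/165]
  85 → roll 5 (new)  [load 85/165]
  55 → roll 2  [load 165/165]
  55 → roll 3  [load 160/165]
  50 → roll 4  [load 140/165]
  45 → roll 5  [load 130/165]
  35 → roll 1  [load 160/165]
  25 → roll 4  [load 165/165]
  25 → roll 5  [load 155/165]
5 paper rolls opened.

5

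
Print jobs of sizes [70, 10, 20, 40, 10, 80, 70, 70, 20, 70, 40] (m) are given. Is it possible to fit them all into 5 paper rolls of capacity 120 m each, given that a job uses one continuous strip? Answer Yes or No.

Yes

A valid assignment using 5 paper rolls:
  roll 1: 80 + 40 = 120
  roll 2: 70 + 40 + 10 = 120
  roll 3: 70 + 20 + 20 + 10 = 120
  roll 4: 70 = 70
  roll 5: 70 = 70
Every load is within 120 m, so 5 paper rolls suffice.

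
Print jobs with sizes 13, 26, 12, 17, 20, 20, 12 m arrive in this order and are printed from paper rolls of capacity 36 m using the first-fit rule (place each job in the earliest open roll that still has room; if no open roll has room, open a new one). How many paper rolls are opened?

  13 → roll 1 (new)  [load 13/36]
  26 → roll 2 (new)  [load 26/36]
  12 → roll 1  [load 25/36]
  17 → roll 3 (new)  [load 17/36]
  20 → roll 4 (new)  [load 20/36]
  20 → roll 5 (new)  [load 20/36]
  12 → roll 3  [load 29/36]
5 paper rolls opened.

5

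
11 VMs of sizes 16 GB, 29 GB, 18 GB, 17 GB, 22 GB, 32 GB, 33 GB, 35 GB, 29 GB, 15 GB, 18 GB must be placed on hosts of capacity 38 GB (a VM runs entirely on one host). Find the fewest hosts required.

8

Total = 35 + 33 + 32 + 29 + 29 + 22 + 18 + 18 + 17 + 16 + 15 = 264 GB.
Lower bound: ⌈264/38⌉ = 7 hosts.
A packing using 8 hosts:
  host 1: 35 = 35
  host 2: 33 = 33
  host 3: 32 = 32
  host 4: 29 = 29
  host 5: 29 = 29
  host 6: 22 + 16 = 38
  host 7: 18 + 18 = 36
  host 8: 17 + 15 = 32
No arrangement into 7 hosts stays within capacity, so 8 is optimal.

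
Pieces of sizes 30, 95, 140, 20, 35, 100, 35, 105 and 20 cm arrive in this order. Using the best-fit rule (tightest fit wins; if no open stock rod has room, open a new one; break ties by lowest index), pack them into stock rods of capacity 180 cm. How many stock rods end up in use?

  30 → stock rod 1 (new)  [load 30/180]
  95 → stock rod 1  [load 125/180]
  140 → stock rod 2 (new)  [load 140/180]
  20 → stock rod 2  [load 160/180]
  35 → stock rod 1  [load 160/180]
  100 → stock rod 3 (new)  [load 100/180]
  35 → stock rod 3  [load 135/180]
  105 → stock rod 4 (new)  [load 105/180]
  20 → stock rod 1  [load 180/180]
4 stock rods opened.

4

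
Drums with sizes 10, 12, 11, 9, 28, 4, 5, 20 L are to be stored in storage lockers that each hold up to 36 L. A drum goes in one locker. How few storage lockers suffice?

3

Total = 28 + 20 + 12 + 11 + 10 + 9 + 5 + 4 = 99 L.
Lower bound: ⌈99/36⌉ = 3 storage lockers.
A packing using 3 storage lockers:
  locker 1: 28 + 5 = 33
  locker 2: 20 + 12 + 4 = 36
  locker 3: 11 + 10 + 9 = 30
This matches the lower bound, so 3 is optimal.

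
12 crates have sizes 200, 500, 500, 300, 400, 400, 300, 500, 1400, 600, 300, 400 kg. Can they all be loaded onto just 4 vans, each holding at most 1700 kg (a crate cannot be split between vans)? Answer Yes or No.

A valid assignment using 4 vans:
  van 1: 1400 + 300 = 1700
  van 2: 600 + 500 + 500 = 1600
  van 3: 500 + 400 + 400 + 400 = 1700
  van 4: 300 + 300 + 200 = 800
Every load is within 1700 kg, so 4 vans suffice.

Yes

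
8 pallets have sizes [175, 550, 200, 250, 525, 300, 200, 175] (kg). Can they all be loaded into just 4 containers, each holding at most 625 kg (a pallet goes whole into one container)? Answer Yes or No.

Total = 2375 kg; ⌈2375/625⌉ = 4.
The bound of 4 does not rule out 4, but exhaustive search shows no assignment into 4 containers of capacity 625 kg exists — the minimum is 5.

No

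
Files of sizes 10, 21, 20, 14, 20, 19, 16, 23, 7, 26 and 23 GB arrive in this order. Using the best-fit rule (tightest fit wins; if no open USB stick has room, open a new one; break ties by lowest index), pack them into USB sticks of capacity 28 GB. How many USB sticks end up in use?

9

  10 → USB stick 1 (new)  [load 10/28]
  21 → USB stick 2 (new)  [load 21/28]
  20 → USB stick 3 (new)  [load 20/28]
  14 → USB stick 1  [load 24/28]
  20 → USB stick 4 (new)  [load 20/28]
  19 → USB stick 5 (new)  [load 19/28]
  16 → USB stick 6 (new)  [load 16/28]
  23 → USB stick 7 (new)  [load 23/28]
  7 → USB stick 2  [load 28/28]
  26 → USB stick 8 (new)  [load 26/28]
  23 → USB stick 9 (new)  [load 23/28]
9 USB sticks opened.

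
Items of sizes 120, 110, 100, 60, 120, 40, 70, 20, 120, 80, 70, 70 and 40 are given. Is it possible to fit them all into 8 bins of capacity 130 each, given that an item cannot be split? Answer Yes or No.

No

Total = 1020; ⌈1020/130⌉ = 8.
9 items each exceed half the capacity and cannot share a bin, forcing at least 9 bins.
At least 9 bins are required, but only 8 are allowed.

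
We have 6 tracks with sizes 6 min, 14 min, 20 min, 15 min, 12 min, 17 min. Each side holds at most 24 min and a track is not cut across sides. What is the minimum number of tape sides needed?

5

Total = 20 + 17 + 15 + 14 + 12 + 6 = 84 min.
Lower bound: ⌈84/24⌉ = 4 tape sides.
A packing using 5 tape sides:
  side 1: 20 = 20
  side 2: 17 + 6 = 23
  side 3: 15 = 15
  side 4: 14 = 14
  side 5: 12 = 12
No arrangement into 4 tape sides stays within capacity, so 5 is optimal.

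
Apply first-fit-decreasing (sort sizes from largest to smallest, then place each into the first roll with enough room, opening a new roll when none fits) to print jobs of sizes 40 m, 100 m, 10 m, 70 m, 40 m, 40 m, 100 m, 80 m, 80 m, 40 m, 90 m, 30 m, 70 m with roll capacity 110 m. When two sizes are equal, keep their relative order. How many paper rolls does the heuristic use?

8

Sorted descending: 100, 100, 90, 80, 80, 70, 70, 40, 40, 40, 40, 30, 10.
  100 → roll 1 (new)  [load 100/110]
  100 → roll 2 (new)  [load 100/110]
  90 → roll 3 (new)  [load 90/110]
  80 → roll 4 (new)  [load 80/110]
  80 → roll 5 (new)  [load 80/110]
  70 → roll 6 (new)  [load 70/110]
  70 → roll 7 (new)  [load 70/110]
  40 → roll 6  [load 110/110]
  40 → roll 7  [load 110/110]
  40 → roll 8 (new)  [load 40/110]
  40 → roll 8  [load 80/110]
  30 → roll 4  [load 110/110]
  10 → roll 1  [load 110/110]
8 paper rolls opened.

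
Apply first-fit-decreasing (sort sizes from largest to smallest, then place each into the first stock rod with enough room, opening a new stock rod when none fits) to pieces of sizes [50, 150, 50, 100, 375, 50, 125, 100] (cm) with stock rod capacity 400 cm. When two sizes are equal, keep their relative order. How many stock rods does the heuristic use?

3

Sorted descending: 375, 150, 125, 100, 100, 50, 50, 50.
  375 → stock rod 1 (new)  [load 375/400]
  150 → stock rod 2 (new)  [load 150/400]
  125 → stock rod 2  [load 275/400]
  100 → stock rod 2  [load 375/400]
  100 → stock rod 3 (new)  [load 100/400]
  50 → stock rod 3  [load 150/400]
  50 → stock rod 3  [load 200/400]
  50 → stock rod 3  [load 250/400]
3 stock rods opened.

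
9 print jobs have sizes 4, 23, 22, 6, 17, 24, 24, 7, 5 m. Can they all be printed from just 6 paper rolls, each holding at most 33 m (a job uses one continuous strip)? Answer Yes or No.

A valid assignment using 5 paper rolls:
  roll 1: 24 + 7 = 31
  roll 2: 24 + 6 = 30
  roll 3: 23 + 5 + 4 = 32
  roll 4: 22 = 22
  roll 5: 17 = 17
That uses only 5 ≤ 6, so 6 paper rolls are enough.

Yes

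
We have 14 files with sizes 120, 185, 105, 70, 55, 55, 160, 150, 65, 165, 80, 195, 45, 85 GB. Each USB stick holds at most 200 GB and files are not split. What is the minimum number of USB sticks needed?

Total = 195 + 185 + 165 + 160 + 150 + 120 + 105 + 85 + 80 + 70 + 65 + 55 + 55 + 45 = 1535 GB.
Lower bound: ⌈1535/200⌉ = 8 USB sticks.
A packing using 9 USB sticks:
  USB stick 1: 195 = 195
  USB stick 2: 185 = 185
  USB stick 3: 165 = 165
  USB stick 4: 160 = 160
  USB stick 5: 150 + 45 = 195
  USB stick 6: 120 + 80 = 200
  USB stick 7: 105 + 85 = 190
  USB stick 8: 70 + 65 + 55 = 190
  USB stick 9: 55 = 55
No arrangement into 8 USB sticks stays within capacity, so 9 is optimal.

9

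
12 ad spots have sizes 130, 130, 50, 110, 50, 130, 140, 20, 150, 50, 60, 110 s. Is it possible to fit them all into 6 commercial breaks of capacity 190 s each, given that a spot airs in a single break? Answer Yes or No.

No

Total = 1130 s; ⌈1130/190⌉ = 6.
7 ad spots each exceed half the capacity and cannot share a break, forcing at least 7 commercial breaks.
At least 7 commercial breaks are required, but only 6 are allowed.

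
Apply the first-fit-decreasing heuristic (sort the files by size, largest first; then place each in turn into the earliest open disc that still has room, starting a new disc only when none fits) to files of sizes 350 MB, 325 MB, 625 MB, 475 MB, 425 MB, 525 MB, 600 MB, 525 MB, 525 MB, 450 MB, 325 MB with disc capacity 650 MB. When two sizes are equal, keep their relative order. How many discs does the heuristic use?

Sorted descending: 625, 600, 525, 525, 525, 475, 450, 425, 350, 325, 325.
  625 → disc 1 (new)  [load 625/650]
  600 → disc 2 (new)  [load 600/650]
  525 → disc 3 (new)  [load 525/650]
  525 → disc 4 (new)  [load 525/650]
  525 → disc 5 (new)  [load 525/650]
  475 → disc 6 (new)  [load 475/650]
  450 → disc 7 (new)  [load 450/650]
  425 → disc 8 (new)  [load 425/650]
  350 → disc 9 (new)  [load 350/650]
  325 → disc 10 (new)  [load 325/650]
  325 → disc 10  [load 650/650]
10 discs opened.

10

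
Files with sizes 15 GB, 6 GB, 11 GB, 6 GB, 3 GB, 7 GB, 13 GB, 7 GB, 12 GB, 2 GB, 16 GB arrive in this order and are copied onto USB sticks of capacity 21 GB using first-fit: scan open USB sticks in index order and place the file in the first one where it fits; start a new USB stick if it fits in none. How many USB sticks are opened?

  15 → USB stick 1 (new)  [load 15/21]
  6 → USB stick 1  [load 21/21]
  11 → USB stick 2 (new)  [load 11/21]
  6 → USB stick 2  [load 17/21]
  3 → USB stick 2  [load 20/21]
  7 → USB stick 3 (new)  [load 7/21]
  13 → USB stick 3  [load 20/21]
  7 → USB stick 4 (new)  [load 7/21]
  12 → USB stick 4  [load 19/21]
  2 → USB stick 4  [load 21/21]
  16 → USB stick 5 (new)  [load 16/21]
5 USB sticks opened.

5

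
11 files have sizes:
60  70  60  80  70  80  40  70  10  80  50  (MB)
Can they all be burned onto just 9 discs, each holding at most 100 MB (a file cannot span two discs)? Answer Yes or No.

A valid assignment using 9 discs:
  disc 1: 80 + 10 = 90
  disc 2: 80 = 80
  disc 3: 80 = 80
  disc 4: 70 = 70
  disc 5: 70 = 70
  disc 6: 70 = 70
  disc 7: 60 + 40 = 100
  disc 8: 60 = 60
  disc 9: 50 = 50
Every load is within 100 MB, so 9 discs suffice.

Yes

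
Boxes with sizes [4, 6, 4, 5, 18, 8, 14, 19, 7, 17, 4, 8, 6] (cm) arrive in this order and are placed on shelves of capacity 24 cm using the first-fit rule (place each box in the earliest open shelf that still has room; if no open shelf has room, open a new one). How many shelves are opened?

6

  4 → shelf 1 (new)  [load 4/24]
  6 → shelf 1  [load 10/24]
  4 → shelf 1  [load 14/24]
  5 → shelf 1  [load 19/24]
  18 → shelf 2 (new)  [load 18/24]
  8 → shelf 3 (new)  [load 8/24]
  14 → shelf 3  [load 22/24]
  19 → shelf 4 (new)  [load 19/24]
  7 → shelf 5 (new)  [load 7/24]
  17 → shelf 5  [load 24/24]
  4 → shelf 1  [load 23/24]
  8 → shelf 6 (new)  [load 8/24]
  6 → shelf 2  [load 24/24]
6 shelves opened.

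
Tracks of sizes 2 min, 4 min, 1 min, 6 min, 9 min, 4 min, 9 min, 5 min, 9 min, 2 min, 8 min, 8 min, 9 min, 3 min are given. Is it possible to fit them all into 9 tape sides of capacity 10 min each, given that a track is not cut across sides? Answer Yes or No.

Yes

A valid assignment using 9 tape sides:
  side 1: 9 + 1 = 10
  side 2: 9 = 9
  side 3: 9 = 9
  side 4: 9 = 9
  side 5: 8 + 2 = 10
  side 6: 8 + 2 = 10
  side 7: 6 + 4 = 10
  side 8: 5 + 4 = 9
  side 9: 3 = 3
Every load is within 10 min, so 9 tape sides suffice.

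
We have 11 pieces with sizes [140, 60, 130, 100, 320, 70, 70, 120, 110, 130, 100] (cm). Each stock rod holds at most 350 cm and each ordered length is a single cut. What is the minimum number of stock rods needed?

Total = 320 + 140 + 130 + 130 + 120 + 110 + 100 + 100 + 70 + 70 + 60 = 1350 cm.
Lower bound: ⌈1350/350⌉ = 4 stock rods.
A packing using 4 stock rods:
  stock rod 1: 320 = 320
  stock rod 2: 140 + 130 + 70 = 340
  stock rod 3: 130 + 120 + 100 = 350
  stock rod 4: 110 + 100 + 70 + 60 = 340
This matches the lower bound, so 4 is optimal.

4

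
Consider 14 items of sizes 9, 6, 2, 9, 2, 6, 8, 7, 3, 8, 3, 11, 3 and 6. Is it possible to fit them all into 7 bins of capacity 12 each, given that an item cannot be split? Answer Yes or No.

No

Total = 83; ⌈83/12⌉ = 7.
The bound of 7 does not rule out 7, but exhaustive search shows no assignment into 7 bins of capacity 12 exists — the minimum is 8.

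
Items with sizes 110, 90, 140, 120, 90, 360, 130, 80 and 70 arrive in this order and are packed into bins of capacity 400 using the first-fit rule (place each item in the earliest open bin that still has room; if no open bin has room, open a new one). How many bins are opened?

4

  110 → bin 1 (new)  [load 110/400]
  90 → bin 1  [load 200/400]
  140 → bin 1  [load 340/400]
  120 → bin 2 (new)  [load 120/400]
  90 → bin 2  [load 210/400]
  360 → bin 3 (new)  [load 360/400]
  130 → bin 2  [load 340/400]
  80 → bin 4 (new)  [load 80/400]
  70 → bin 4  [load 150/400]
4 bins opened.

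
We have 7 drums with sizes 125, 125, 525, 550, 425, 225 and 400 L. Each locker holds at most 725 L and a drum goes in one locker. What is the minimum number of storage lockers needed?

4

Total = 550 + 525 + 425 + 400 + 225 + 125 + 125 = 2375 L.
Lower bound: ⌈2375/725⌉ = 4 storage lockers.
A packing using 4 storage lockers:
  locker 1: 550 + 125 = 675
  locker 2: 525 + 125 = 650
  locker 3: 425 + 225 = 650
  locker 4: 400 = 400
This matches the lower bound, so 4 is optimal.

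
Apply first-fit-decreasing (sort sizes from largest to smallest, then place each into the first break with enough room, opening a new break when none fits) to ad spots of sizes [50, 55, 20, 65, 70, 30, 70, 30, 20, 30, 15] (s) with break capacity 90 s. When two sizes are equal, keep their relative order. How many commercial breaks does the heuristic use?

6

Sorted descending: 70, 70, 65, 55, 50, 30, 30, 30, 20, 20, 15.
  70 → break 1 (new)  [load 70/90]
  70 → break 2 (new)  [load 70/90]
  65 → break 3 (new)  [load 65/90]
  55 → break 4 (new)  [load 55/90]
  50 → break 5 (new)  [load 50/90]
  30 → break 4  [load 85/90]
  30 → break 5  [load 80/90]
  30 → break 6 (new)  [load 30/90]
  20 → break 1  [load 90/90]
  20 → break 2  [load 90/90]
  15 → break 3  [load 80/90]
6 commercial breaks opened.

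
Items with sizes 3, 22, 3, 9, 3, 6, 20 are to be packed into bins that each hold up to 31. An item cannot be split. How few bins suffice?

3

Total = 22 + 20 + 9 + 6 + 3 + 3 + 3 = 66.
Lower bound: ⌈66/31⌉ = 3 bins.
A packing using 3 bins:
  bin 1: 22 + 9 = 31
  bin 2: 20 + 6 + 3 = 29
  bin 3: 3 + 3 = 6
This matches the lower bound, so 3 is optimal.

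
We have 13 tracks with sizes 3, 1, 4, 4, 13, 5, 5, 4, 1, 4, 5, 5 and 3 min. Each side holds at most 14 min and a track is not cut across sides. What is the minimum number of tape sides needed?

5

Total = 13 + 5 + 5 + 5 + 5 + 4 + 4 + 4 + 4 + 3 + 3 + 1 + 1 = 57 min.
Lower bound: ⌈57/14⌉ = 5 tape sides.
A packing using 5 tape sides:
  side 1: 13 + 1 = 14
  side 2: 5 + 5 + 4 = 14
  side 3: 5 + 5 + 4 = 14
  side 4: 4 + 4 + 3 + 3 = 14
  side 5: 1 = 1
This matches the lower bound, so 5 is optimal.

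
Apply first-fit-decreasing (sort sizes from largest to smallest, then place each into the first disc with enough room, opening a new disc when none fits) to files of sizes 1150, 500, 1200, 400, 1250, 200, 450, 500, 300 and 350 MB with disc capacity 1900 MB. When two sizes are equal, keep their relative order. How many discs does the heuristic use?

Sorted descending: 1250, 1200, 1150, 500, 500, 450, 400, 350, 300, 200.
  1250 → disc 1 (new)  [load 1250/1900]
  1200 → disc 2 (new)  [load 1200/1900]
  1150 → disc 3 (new)  [load 1150/1900]
  500 → disc 1  [load 1750/1900]
  500 → disc 2  [load 1700/1900]
  450 → disc 3  [load 1600/1900]
  400 → disc 4 (new)  [load 400/1900]
  350 → disc 4  [load 750/1900]
  300 → disc 3  [load 1900/1900]
  200 → disc 2  [load 1900/1900]
4 discs opened.

4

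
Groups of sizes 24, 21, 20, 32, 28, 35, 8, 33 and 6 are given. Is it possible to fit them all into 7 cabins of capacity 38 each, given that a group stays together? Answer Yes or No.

Yes

A valid assignment using 7 cabins:
  cabin 1: 35 = 35
  cabin 2: 33 = 33
  cabin 3: 32 + 6 = 38
  cabin 4: 28 + 8 = 36
  cabin 5: 24 = 24
  cabin 6: 21 = 21
  cabin 7: 20 = 20
Every load is within 38, so 7 cabins suffice.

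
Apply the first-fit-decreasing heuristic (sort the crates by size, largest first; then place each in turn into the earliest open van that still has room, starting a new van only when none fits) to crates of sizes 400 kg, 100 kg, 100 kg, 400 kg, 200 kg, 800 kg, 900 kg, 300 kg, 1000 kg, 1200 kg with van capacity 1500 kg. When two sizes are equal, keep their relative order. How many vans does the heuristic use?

Sorted descending: 1200, 1000, 900, 800, 400, 400, 300, 200, 100, 100.
  1200 → van 1 (new)  [load 1200/1500]
  1000 → van 2 (new)  [load 1000/1500]
  900 → van 3 (new)  [load 900/1500]
  800 → van 4 (new)  [load 800/1500]
  400 → van 2  [load 1400/1500]
  400 → van 3  [load 1300/1500]
  300 → van 1  [load 1500/1500]
  200 → van 3  [load 1500/1500]
  100 → van 2  [load 1500/1500]
  100 → van 4  [load 900/1500]
4 vans opened.

4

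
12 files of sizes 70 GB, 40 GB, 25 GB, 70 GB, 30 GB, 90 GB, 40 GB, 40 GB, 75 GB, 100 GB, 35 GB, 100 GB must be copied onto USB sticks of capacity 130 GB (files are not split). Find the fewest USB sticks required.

Total = 100 + 100 + 90 + 75 + 70 + 70 + 40 + 40 + 40 + 35 + 30 + 25 = 715 GB.
Lower bound: ⌈715/130⌉ = 6 USB sticks.
A packing using 6 USB sticks:
  USB stick 1: 100 + 30 = 130
  USB stick 2: 100 + 25 = 125
  USB stick 3: 90 + 40 = 130
  USB stick 4: 75 + 40 = 115
  USB stick 5: 70 + 40 = 110
  USB stick 6: 70 + 35 = 105
This matches the lower bound, so 6 is optimal.

6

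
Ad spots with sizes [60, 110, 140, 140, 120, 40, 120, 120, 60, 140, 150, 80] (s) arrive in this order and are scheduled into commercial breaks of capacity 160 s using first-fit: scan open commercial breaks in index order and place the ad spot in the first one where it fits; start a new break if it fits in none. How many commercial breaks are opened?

  60 → break 1 (new)  [load 60/160]
  110 → break 2 (new)  [load 110/160]
  140 → break 3 (new)  [load 140/160]
  140 → break 4 (new)  [load 140/160]
  120 → break 5 (new)  [load 120/160]
  40 → break 1  [load 100/160]
  120 → break 6 (new)  [load 120/160]
  120 → break 7 (new)  [load 120/160]
  60 → break 1  [load 160/160]
  140 → break 8 (new)  [load 140/160]
  150 → break 9 (new)  [load 150/160]
  80 → break 10 (new)  [load 80/160]
10 commercial breaks opened.

10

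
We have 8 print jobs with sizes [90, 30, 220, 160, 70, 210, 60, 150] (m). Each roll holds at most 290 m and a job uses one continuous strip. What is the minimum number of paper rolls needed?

4

Total = 220 + 210 + 160 + 150 + 90 + 70 + 60 + 30 = 990 m.
Lower bound: ⌈990/290⌉ = 4 paper rolls.
A packing using 4 paper rolls:
  roll 1: 220 + 70 = 290
  roll 2: 210 + 60 = 270
  roll 3: 160 + 90 + 30 = 280
  roll 4: 150 = 150
This matches the lower bound, so 4 is optimal.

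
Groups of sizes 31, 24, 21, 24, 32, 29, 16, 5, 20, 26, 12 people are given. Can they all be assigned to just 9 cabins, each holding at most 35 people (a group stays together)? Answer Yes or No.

Yes

A valid assignment using 9 cabins:
  cabin 1: 32 = 32
  cabin 2: 31 = 31
  cabin 3: 29 + 5 = 34
  cabin 4: 26 = 26
  cabin 5: 24 = 24
  cabin 6: 24 = 24
  cabin 7: 21 + 12 = 33
  cabin 8: 20 = 20
  cabin 9: 16 = 16
Every load is within 35 people, so 9 cabins suffice.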